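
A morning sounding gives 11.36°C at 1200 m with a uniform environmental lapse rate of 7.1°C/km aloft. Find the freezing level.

Height above start = (11.36 − 0) / 7.1 = 1.6 km
Altitude = 1200 m + 1600 m = 2800 m

2800 m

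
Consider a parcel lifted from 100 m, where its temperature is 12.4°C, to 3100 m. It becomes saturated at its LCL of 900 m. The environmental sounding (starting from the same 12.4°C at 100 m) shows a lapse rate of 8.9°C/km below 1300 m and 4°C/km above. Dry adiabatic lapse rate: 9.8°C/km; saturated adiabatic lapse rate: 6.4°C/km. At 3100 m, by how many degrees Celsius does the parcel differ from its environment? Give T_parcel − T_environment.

Parcel:
  100 → 900 m (dry, 9.8°C/km): ΔT = -9.8 × 0.8 = -7.84°C → T = 4.56°C
  900 → 3100 m (saturated, 6.4°C/km): ΔT = -6.4 × 2.2 = -14.08°C → T = -9.52°C
Environment:
  100 → 1300 m (environment, lower layer, 8.9°C/km): ΔT = -8.9 × 1.2 = -10.68°C → T = 1.72°C
  1300 → 3100 m (environment, upper layer, 4°C/km): ΔT = -4 × 1.8 = -7.2°C → T = -5.48°C
T_parcel − T_env = -9.52 − (-5.48) = -4.04°C

-4.04°C (parcel cooler than environment)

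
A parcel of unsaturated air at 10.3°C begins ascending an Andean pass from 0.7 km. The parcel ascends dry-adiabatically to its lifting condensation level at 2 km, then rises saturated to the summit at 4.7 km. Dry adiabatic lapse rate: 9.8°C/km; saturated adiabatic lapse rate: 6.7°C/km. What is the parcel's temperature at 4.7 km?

From 700 m to 2000 m (dry): cools by 9.8 × 1.3 = 12.74°C, giving -2.44°C.
From 2000 m to 4700 m (saturated): cools by 6.7 × 2.7 = 18.09°C, giving -20.53°C.

-20.53°C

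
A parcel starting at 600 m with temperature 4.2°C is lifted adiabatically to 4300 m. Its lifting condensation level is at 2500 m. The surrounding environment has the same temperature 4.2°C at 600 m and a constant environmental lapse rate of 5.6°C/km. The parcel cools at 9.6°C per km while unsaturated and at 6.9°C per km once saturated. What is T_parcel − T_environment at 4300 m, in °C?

Parcel:
  From 600 m to 2500 m (dry): cools by 9.6 × 1.9 = 18.24°C, giving -14.04°C.
  From 2500 m to 4300 m (saturated): cools by 6.9 × 1.8 = 12.42°C, giving -26.46°C.
Environment:
  From 600 m to 4300 m (environment): cools by 5.6 × 3.7 = 20.72°C, giving -16.52°C.
T_parcel − T_env = -26.46 − (-16.52) = -9.94°C

-9.94°C (parcel cooler than environment)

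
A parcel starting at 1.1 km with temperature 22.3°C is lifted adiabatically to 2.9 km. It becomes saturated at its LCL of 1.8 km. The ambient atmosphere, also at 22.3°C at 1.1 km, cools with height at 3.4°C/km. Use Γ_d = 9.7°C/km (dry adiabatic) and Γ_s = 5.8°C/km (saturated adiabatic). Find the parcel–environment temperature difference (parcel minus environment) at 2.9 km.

-7.05°C (parcel cooler than environment)

Parcel:
  Dry to 1800 m: -9.7 × 0.7 km = -6.79°C, so T = 15.51°C.
  Saturated to 2900 m: -5.8 × 1.1 km = -6.38°C, so T = 9.13°C.
Environment:
  Environment to 2900 m: -3.4 × 1.8 km = -6.12°C, so T = 16.18°C.
T_parcel − T_env = 9.13 − 16.18 = -7.05°C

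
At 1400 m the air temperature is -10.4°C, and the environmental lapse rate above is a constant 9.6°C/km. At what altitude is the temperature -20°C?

2400 m

Height above start = (-10.4 − (-20)) / 9.6 = 1 km
Altitude = 1400 m + 1000 m = 2400 m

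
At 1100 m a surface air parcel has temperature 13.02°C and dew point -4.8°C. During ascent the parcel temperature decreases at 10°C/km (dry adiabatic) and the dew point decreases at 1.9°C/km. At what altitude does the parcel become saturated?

3300 m

T and T_d converge at 10 − 1.9 = 8.1°C per km
Height above start = (13.02 − (-4.8)) / 8.1 = 2.2 km
LCL altitude = 1100 m + 2200 m = 3300 m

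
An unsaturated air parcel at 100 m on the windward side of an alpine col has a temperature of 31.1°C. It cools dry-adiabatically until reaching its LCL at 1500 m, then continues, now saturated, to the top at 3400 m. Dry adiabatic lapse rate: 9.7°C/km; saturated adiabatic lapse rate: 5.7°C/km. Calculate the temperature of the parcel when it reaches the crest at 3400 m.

Dry to 1500 m: -9.7 × 1.4 km = -13.58°C, so T = 17.52°C.
Saturated to 3400 m: -5.7 × 1.9 km = -10.83°C, so T = 6.69°C.

6.69°C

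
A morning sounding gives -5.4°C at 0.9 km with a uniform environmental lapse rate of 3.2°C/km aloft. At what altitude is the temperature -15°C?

3.9 km

Height above start = (-5.4 − (-15)) / 3.2 = 3 km
Altitude = 900 m + 3000 m = 3900 m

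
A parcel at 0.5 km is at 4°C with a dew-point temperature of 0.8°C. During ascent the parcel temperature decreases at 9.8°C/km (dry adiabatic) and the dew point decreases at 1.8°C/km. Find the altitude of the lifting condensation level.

T and T_d converge at 9.8 − 1.8 = 8°C per km
Height above start = (4 − 0.8) / 8 = 0.4 km
LCL altitude = 500 m + 400 m = 900 m

0.9 km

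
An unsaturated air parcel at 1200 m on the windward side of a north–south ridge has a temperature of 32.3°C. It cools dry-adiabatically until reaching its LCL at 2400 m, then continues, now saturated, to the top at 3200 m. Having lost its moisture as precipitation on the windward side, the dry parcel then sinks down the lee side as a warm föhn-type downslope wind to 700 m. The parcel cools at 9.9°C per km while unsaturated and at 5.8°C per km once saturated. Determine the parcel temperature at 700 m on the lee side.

1200 → 2400 m (dry, 9.9°C/km): ΔT = -9.9 × 1.2 = -11.88°C → T = 20.42°C
2400 → 3200 m (saturated, 5.8°C/km): ΔT = -5.8 × 0.8 = -4.64°C → T = 15.78°C
3200 → 700 m (dry descent, 9.9°C/km): ΔT = +9.9 × 2.5 = +24.75°C → T = 40.53°C

40.53°C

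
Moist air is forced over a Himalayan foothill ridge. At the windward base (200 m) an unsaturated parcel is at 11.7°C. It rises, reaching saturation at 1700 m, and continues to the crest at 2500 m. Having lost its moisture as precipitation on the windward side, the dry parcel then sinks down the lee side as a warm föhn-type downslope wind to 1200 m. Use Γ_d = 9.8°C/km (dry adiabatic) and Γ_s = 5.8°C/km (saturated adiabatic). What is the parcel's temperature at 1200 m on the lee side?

200–1700 m, dry: Δz = 1.5 km ⇒ ΔT = -14.7°C; T = -3°C
1700–2500 m, saturated: Δz = 0.8 km ⇒ ΔT = -4.64°C; T = -7.64°C
2500–1200 m, dry descent: Δz = 1.3 km ⇒ ΔT = +12.74°C; T = 5.1°C

5.1°C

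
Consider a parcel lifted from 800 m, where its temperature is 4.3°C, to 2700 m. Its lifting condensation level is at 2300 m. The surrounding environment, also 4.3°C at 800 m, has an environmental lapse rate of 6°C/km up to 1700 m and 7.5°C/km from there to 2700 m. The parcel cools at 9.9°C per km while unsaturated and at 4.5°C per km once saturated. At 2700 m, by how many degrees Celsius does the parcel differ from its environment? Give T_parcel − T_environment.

-3.75°C (parcel cooler than environment)

Parcel:
  800–2300 m, dry: Δz = 1.5 km ⇒ ΔT = -14.85°C; T = -10.55°C
  2300–2700 m, saturated: Δz = 0.4 km ⇒ ΔT = -1.8°C; T = -12.35°C
Environment:
  800–1700 m, environment, lower layer: Δz = 0.9 km ⇒ ΔT = -5.4°C; T = -1.1°C
  1700–2700 m, environment, upper layer: Δz = 1 km ⇒ ΔT = -7.5°C; T = -8.6°C
T_parcel − T_env = -12.35 − (-8.6) = -3.75°C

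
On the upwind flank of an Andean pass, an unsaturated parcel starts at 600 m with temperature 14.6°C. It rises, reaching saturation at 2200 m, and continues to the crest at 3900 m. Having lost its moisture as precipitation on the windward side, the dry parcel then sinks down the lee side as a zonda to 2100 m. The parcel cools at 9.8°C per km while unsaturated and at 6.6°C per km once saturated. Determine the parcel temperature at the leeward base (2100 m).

5.34°C

600–2200 m, dry: Δz = 1.6 km ⇒ ΔT = -15.68°C; T = -1.08°C
2200–3900 m, saturated: Δz = 1.7 km ⇒ ΔT = -11.22°C; T = -12.3°C
3900–2100 m, dry descent: Δz = 1.8 km ⇒ ΔT = +17.64°C; T = 5.34°C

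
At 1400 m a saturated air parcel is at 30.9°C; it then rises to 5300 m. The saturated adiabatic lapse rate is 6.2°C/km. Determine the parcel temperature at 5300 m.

1400 → 5300 m (saturated adiabatic, 6.2°C/km): ΔT = -6.2 × 3.9 = -24.18°C → T = 6.72°C

6.72°C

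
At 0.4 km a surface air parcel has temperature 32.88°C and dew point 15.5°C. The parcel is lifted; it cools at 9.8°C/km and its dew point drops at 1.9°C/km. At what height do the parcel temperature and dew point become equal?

2.6 km

T and T_d converge at 9.8 − 1.9 = 7.9°C per km
Height above start = (32.88 − 15.5) / 7.9 = 2.2 km
LCL altitude = 400 m + 2200 m = 2600 m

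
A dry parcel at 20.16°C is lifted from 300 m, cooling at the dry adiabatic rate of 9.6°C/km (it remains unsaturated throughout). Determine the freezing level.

2400 m

Height above start = (20.16 − 0) / 9.6 = 2.1 km
Altitude = 300 m + 2100 m = 2400 m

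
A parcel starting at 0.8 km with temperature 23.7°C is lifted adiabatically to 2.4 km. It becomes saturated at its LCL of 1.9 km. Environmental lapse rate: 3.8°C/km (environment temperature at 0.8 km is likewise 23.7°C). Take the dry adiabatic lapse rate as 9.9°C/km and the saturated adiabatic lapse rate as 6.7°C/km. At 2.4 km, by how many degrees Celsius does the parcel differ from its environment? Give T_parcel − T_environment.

Parcel:
  Dry to 1900 m: -9.9 × 1.1 km = -10.89°C, so T = 12.81°C.
  Saturated to 2400 m: -6.7 × 0.5 km = -3.35°C, so T = 9.46°C.
Environment:
  Environment to 2400 m: -3.8 × 1.6 km = -6.08°C, so T = 17.62°C.
T_parcel − T_env = 9.46 − 17.62 = -8.16°C

-8.16°C (parcel cooler than environment)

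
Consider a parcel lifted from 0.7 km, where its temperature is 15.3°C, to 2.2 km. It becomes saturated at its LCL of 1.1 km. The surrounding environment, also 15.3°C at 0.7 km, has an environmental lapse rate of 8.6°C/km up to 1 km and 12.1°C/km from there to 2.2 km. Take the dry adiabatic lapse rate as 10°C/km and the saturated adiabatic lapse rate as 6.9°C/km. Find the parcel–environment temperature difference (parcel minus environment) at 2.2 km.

Parcel:
  700 → 1100 m (dry, 10°C/km): ΔT = -10 × 0.4 = -4°C → T = 11.3°C
  1100 → 2200 m (saturated, 6.9°C/km): ΔT = -6.9 × 1.1 = -7.59°C → T = 3.71°C
Environment:
  700 → 1000 m (environment, lower layer, 8.6°C/km): ΔT = -8.6 × 0.3 = -2.58°C → T = 12.72°C
  1000 → 2200 m (environment, upper layer, 12.1°C/km): ΔT = -12.1 × 1.2 = -14.52°C → T = -1.8°C
T_parcel − T_env = 3.71 − (-1.8) = +5.51°C

+5.51°C (parcel warmer than environment)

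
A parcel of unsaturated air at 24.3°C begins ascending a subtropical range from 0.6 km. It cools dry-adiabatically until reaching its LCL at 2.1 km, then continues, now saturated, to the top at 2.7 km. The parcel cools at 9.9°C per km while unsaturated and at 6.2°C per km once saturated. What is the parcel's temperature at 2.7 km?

From 600 m to 2100 m (dry): cools by 9.9 × 1.5 = 14.85°C, giving 9.45°C.
From 2100 m to 2700 m (saturated): cools by 6.2 × 0.6 = 3.72°C, giving 5.73°C.

5.73°C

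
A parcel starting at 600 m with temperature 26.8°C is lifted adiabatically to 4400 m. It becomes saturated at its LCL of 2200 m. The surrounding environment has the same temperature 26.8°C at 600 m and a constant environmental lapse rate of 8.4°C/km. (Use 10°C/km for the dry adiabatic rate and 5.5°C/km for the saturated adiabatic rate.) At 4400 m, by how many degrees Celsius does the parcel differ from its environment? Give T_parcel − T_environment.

+3.82°C (parcel warmer than environment)

Parcel:
  600 → 2200 m (dry, 10°C/km): ΔT = -10 × 1.6 = -16°C → T = 10.8°C
  2200 → 4400 m (saturated, 5.5°C/km): ΔT = -5.5 × 2.2 = -12.1°C → T = -1.3°C
Environment:
  600 → 4400 m (environment, 8.4°C/km): ΔT = -8.4 × 3.8 = -31.92°C → T = -5.12°C
T_parcel − T_env = -1.3 − (-5.12) = +3.82°C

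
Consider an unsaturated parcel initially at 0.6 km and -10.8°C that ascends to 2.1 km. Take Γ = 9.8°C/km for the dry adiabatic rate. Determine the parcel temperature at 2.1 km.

From 600 m to 2100 m (dry adiabatic): cools by 9.8 × 1.5 = 14.7°C, giving -25.5°C.

-25.5°C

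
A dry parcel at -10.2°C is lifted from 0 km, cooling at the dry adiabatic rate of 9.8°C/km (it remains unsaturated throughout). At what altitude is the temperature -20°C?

Height above start = (-10.2 − (-20)) / 9.8 = 1 km
Altitude = 0 m + 1000 m = 1000 m

1 km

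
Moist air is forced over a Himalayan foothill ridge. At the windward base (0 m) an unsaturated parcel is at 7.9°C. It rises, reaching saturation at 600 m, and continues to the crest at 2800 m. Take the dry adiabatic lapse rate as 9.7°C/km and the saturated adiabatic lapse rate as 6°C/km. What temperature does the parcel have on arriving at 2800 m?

-11.12°C

0–600 m, dry: Δz = 0.6 km ⇒ ΔT = -5.82°C; T = 2.08°C
600–2800 m, saturated: Δz = 2.2 km ⇒ ΔT = -13.2°C; T = -11.12°C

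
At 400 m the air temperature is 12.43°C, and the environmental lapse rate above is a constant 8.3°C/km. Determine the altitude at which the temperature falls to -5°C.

2500 m

Height above start = (12.43 − (-5)) / 8.3 = 2.1 km
Altitude = 400 m + 2100 m = 2500 m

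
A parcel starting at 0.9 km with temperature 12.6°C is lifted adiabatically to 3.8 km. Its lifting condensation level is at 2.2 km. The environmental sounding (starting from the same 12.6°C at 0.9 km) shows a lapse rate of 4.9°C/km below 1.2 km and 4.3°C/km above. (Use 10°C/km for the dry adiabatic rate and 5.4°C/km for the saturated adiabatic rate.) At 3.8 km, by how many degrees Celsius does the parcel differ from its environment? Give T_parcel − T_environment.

-8.99°C (parcel cooler than environment)

Parcel:
  Dry to 2200 m: -10 × 1.3 km = -13°C, so T = -0.4°C.
  Saturated to 3800 m: -5.4 × 1.6 km = -8.64°C, so T = -9.04°C.
Environment:
  Environment, lower layer to 1200 m: -4.9 × 0.3 km = -1.47°C, so T = 11.13°C.
  Environment, upper layer to 3800 m: -4.3 × 2.6 km = -11.18°C, so T = -0.05°C.
T_parcel − T_env = -9.04 − (-0.05) = -8.99°C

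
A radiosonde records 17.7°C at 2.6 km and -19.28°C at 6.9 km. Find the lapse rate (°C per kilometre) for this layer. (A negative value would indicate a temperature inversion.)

8.6°C/km

Γ = −ΔT/Δz = (17.7 − (-19.28)) / (6900 − 2600) m
  = 36.98°C / 4.3 km = 8.6°C/km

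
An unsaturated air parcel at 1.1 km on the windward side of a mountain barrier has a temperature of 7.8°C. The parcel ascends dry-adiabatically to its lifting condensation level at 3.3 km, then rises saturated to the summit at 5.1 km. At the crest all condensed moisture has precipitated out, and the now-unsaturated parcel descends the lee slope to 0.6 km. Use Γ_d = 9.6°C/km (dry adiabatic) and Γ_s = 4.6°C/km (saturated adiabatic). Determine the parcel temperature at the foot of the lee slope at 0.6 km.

Dry to 3300 m: -9.6 × 2.2 km = -21.12°C, so T = -13.32°C.
Saturated to 5100 m: -4.6 × 1.8 km = -8.28°C, so T = -21.6°C.
Dry descent to 600 m: +9.6 × 4.5 km = +43.2°C, so T = 21.6°C.

21.6°C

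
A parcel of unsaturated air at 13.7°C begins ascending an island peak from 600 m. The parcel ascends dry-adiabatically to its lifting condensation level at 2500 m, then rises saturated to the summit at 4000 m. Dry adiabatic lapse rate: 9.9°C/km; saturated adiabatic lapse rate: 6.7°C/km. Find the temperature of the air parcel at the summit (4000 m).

Dry to 2500 m: -9.9 × 1.9 km = -18.81°C, so T = -5.11°C.
Saturated to 4000 m: -6.7 × 1.5 km = -10.05°C, so T = -15.16°C.

-15.16°C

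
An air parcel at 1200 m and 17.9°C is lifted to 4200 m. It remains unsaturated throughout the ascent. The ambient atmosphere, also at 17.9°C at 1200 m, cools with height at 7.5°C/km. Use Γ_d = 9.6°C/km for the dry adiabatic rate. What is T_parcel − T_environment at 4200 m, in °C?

Parcel:
  From 1200 m to 4200 m (dry): cools by 9.6 × 3 = 28.8°C, giving -10.9°C.
Environment:
  From 1200 m to 4200 m (environment): cools by 7.5 × 3 = 22.5°C, giving -4.6°C.
T_parcel − T_env = -10.9 − (-4.6) = -6.3°C

-6.3°C (parcel cooler than environment)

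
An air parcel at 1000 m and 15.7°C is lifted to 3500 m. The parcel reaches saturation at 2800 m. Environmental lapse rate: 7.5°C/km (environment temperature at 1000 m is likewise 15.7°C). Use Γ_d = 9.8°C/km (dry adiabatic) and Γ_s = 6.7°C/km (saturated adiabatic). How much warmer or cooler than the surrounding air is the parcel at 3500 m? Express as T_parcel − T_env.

Parcel:
  1000–2800 m, dry: Δz = 1.8 km ⇒ ΔT = -17.64°C; T = -1.94°C
  2800–3500 m, saturated: Δz = 0.7 km ⇒ ΔT = -4.69°C; T = -6.63°C
Environment:
  1000–3500 m, environment: Δz = 2.5 km ⇒ ΔT = -18.75°C; T = -3.05°C
T_parcel − T_env = -6.63 − (-3.05) = -3.58°C

-3.58°C (parcel cooler than environment)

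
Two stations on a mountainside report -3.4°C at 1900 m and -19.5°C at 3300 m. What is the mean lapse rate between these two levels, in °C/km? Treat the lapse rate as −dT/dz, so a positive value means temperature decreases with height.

11.5°C/km

Γ = −ΔT/Δz = (-3.4 − (-19.5)) / (3300 − 1900) m
  = 16.1°C / 1.4 km = 11.5°C/km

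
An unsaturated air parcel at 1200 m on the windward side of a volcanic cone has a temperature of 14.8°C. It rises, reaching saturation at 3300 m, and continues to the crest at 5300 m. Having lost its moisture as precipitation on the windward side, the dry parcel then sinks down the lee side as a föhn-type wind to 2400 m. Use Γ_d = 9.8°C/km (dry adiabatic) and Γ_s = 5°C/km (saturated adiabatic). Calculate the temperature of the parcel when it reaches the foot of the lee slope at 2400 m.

From 1200 m to 3300 m (dry): cools by 9.8 × 2.1 = 20.58°C, giving -5.78°C.
From 3300 m to 5300 m (saturated): cools by 5 × 2 = 10°C, giving -15.78°C.
From 5300 m to 2400 m (dry descent): warms by 9.8 × 2.9 = 28.42°C, giving 12.64°C.

12.64°C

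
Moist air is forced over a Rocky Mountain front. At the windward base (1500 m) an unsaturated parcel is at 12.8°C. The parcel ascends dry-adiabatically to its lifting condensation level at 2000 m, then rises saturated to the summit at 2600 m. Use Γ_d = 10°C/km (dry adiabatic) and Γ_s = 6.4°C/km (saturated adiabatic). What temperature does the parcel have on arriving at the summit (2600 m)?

1500–2000 m, dry: Δz = 0.5 km ⇒ ΔT = -5°C; T = 7.8°C
2000–2600 m, saturated: Δz = 0.6 km ⇒ ΔT = -3.84°C; T = 3.96°C

3.96°C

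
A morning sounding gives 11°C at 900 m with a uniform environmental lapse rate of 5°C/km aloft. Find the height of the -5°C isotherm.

4100 m

Height above start = (11 − (-5)) / 5 = 3.2 km
Altitude = 900 m + 3200 m = 4100 m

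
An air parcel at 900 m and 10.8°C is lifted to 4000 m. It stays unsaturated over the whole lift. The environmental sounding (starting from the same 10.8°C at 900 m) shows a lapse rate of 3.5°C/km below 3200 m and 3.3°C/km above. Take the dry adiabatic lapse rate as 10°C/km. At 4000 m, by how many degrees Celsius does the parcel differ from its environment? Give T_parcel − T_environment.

Parcel:
  900–4000 m, dry: Δz = 3.1 km ⇒ ΔT = -31°C; T = -20.2°C
Environment:
  900–3200 m, environment, lower layer: Δz = 2.3 km ⇒ ΔT = -8.05°C; T = 2.75°C
  3200–4000 m, environment, upper layer: Δz = 0.8 km ⇒ ΔT = -2.64°C; T = 0.11°C
T_parcel − T_env = -20.2 − 0.11 = -20.31°C

-20.31°C (parcel cooler than environment)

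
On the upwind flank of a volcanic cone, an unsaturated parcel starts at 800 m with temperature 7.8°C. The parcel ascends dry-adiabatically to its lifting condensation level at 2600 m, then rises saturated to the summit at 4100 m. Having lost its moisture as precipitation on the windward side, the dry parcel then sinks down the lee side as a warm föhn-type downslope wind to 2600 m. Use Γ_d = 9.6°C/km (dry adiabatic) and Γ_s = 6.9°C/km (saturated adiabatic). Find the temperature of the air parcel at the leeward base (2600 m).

-5.43°C

From 800 m to 2600 m (dry): cools by 9.6 × 1.8 = 17.28°C, giving -9.48°C.
From 2600 m to 4100 m (saturated): cools by 6.9 × 1.5 = 10.35°C, giving -19.83°C.
From 4100 m to 2600 m (dry descent): warms by 9.6 × 1.5 = 14.4°C, giving -5.43°C.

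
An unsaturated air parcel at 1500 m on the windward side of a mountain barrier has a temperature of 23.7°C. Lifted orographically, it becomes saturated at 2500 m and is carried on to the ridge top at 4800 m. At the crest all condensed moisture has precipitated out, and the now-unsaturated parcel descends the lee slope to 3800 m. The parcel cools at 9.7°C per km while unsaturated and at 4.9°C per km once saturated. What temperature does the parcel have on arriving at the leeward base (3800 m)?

12.43°C

From 1500 m to 2500 m (dry): cools by 9.7 × 1 = 9.7°C, giving 14°C.
From 2500 m to 4800 m (saturated): cools by 4.9 × 2.3 = 11.27°C, giving 2.73°C.
From 4800 m to 3800 m (dry descent): warms by 9.7 × 1 = 9.7°C, giving 12.43°C.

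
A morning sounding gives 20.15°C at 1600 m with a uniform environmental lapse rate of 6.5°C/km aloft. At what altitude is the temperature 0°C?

Height above start = (20.15 − 0) / 6.5 = 3.1 km
Altitude = 1600 m + 3100 m = 4700 m

4700 m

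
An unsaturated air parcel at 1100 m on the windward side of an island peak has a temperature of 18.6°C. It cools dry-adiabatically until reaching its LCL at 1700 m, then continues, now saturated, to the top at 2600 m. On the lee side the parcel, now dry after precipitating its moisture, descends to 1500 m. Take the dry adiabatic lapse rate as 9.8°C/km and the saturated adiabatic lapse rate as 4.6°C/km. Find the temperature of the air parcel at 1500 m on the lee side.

From 1100 m to 1700 m (dry): cools by 9.8 × 0.6 = 5.88°C, giving 12.72°C.
From 1700 m to 2600 m (saturated): cools by 4.6 × 0.9 = 4.14°C, giving 8.58°C.
From 2600 m to 1500 m (dry descent): warms by 9.8 × 1.1 = 10.78°C, giving 19.36°C.

19.36°C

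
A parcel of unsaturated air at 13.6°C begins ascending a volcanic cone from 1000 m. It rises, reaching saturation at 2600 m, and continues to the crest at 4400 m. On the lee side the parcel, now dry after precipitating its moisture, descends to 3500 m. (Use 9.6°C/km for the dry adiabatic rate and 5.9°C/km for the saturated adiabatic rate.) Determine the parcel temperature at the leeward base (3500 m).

-3.74°C

From 1000 m to 2600 m (dry): cools by 9.6 × 1.6 = 15.36°C, giving -1.76°C.
From 2600 m to 4400 m (saturated): cools by 5.9 × 1.8 = 10.62°C, giving -12.38°C.
From 4400 m to 3500 m (dry descent): warms by 9.6 × 0.9 = 8.64°C, giving -3.74°C.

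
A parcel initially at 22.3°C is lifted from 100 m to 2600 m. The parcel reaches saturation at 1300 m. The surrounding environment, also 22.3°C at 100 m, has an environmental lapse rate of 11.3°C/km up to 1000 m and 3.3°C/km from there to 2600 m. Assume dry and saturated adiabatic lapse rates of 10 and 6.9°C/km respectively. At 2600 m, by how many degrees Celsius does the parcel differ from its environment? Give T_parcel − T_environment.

Parcel:
  Dry to 1300 m: -10 × 1.2 km = -12°C, so T = 10.3°C.
  Saturated to 2600 m: -6.9 × 1.3 km = -8.97°C, so T = 1.33°C.
Environment:
  Environment, lower layer to 1000 m: -11.3 × 0.9 km = -10.17°C, so T = 12.13°C.
  Environment, upper layer to 2600 m: -3.3 × 1.6 km = -5.28°C, so T = 6.85°C.
T_parcel − T_env = 1.33 − 6.85 = -5.52°C

-5.52°C (parcel cooler than environment)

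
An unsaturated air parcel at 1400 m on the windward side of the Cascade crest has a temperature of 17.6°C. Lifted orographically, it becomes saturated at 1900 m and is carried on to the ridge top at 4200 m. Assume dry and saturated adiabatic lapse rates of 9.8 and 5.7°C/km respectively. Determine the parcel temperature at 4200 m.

1400–1900 m, dry: Δz = 0.5 km ⇒ ΔT = -4.9°C; T = 12.7°C
1900–4200 m, saturated: Δz = 2.3 km ⇒ ΔT = -13.11°C; T = -0.41°C

-0.41°C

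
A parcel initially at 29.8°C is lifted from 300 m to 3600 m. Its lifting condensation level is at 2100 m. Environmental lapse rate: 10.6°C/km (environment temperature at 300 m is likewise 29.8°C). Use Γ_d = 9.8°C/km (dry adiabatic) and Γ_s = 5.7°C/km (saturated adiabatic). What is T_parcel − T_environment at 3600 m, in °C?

+8.79°C (parcel warmer than environment)

Parcel:
  300 → 2100 m (dry, 9.8°C/km): ΔT = -9.8 × 1.8 = -17.64°C → T = 12.16°C
  2100 → 3600 m (saturated, 5.7°C/km): ΔT = -5.7 × 1.5 = -8.55°C → T = 3.61°C
Environment:
  300 → 3600 m (environment, 10.6°C/km): ΔT = -10.6 × 3.3 = -34.98°C → T = -5.18°C
T_parcel − T_env = 3.61 − (-5.18) = +8.79°C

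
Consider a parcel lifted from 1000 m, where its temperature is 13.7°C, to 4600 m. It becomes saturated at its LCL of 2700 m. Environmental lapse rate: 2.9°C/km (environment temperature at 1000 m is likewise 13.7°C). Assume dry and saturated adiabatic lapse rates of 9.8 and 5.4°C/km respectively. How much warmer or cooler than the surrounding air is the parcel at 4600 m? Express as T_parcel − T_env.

-16.48°C (parcel cooler than environment)

Parcel:
  1000 → 2700 m (dry, 9.8°C/km): ΔT = -9.8 × 1.7 = -16.66°C → T = -2.96°C
  2700 → 4600 m (saturated, 5.4°C/km): ΔT = -5.4 × 1.9 = -10.26°C → T = -13.22°C
Environment:
  1000 → 4600 m (environment, 2.9°C/km): ΔT = -2.9 × 3.6 = -10.44°C → T = 3.26°C
T_parcel − T_env = -13.22 − 3.26 = -16.48°C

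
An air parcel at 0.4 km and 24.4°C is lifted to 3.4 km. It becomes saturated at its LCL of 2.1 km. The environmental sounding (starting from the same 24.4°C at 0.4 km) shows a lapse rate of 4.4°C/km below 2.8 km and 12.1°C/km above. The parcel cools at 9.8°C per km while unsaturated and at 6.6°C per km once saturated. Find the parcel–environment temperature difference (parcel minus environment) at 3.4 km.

Parcel:
  Dry to 2100 m: -9.8 × 1.7 km = -16.66°C, so T = 7.74°C.
  Saturated to 3400 m: -6.6 × 1.3 km = -8.58°C, so T = -0.84°C.
Environment:
  Environment, lower layer to 2800 m: -4.4 × 2.4 km = -10.56°C, so T = 13.84°C.
  Environment, upper layer to 3400 m: -12.1 × 0.6 km = -7.26°C, so T = 6.58°C.
T_parcel − T_env = -0.84 − 6.58 = -7.42°C

-7.42°C (parcel cooler than environment)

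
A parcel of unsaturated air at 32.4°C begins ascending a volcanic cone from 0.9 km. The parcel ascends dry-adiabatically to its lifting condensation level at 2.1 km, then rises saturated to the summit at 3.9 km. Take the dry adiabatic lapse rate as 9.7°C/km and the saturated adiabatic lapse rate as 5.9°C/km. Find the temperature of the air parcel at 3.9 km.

10.14°C

900–2100 m, dry: Δz = 1.2 km ⇒ ΔT = -11.64°C; T = 20.76°C
2100–3900 m, saturated: Δz = 1.8 km ⇒ ΔT = -10.62°C; T = 10.14°C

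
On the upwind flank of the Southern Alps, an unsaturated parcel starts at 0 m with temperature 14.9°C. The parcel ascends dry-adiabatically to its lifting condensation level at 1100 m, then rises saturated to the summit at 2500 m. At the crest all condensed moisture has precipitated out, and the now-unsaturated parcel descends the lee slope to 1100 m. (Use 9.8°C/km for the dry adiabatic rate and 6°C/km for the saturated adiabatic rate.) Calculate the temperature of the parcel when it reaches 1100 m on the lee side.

From 0 m to 1100 m (dry): cools by 9.8 × 1.1 = 10.78°C, giving 4.12°C.
From 1100 m to 2500 m (saturated): cools by 6 × 1.4 = 8.4°C, giving -4.28°C.
From 2500 m to 1100 m (dry descent): warms by 9.8 × 1.4 = 13.72°C, giving 9.44°C.

9.44°C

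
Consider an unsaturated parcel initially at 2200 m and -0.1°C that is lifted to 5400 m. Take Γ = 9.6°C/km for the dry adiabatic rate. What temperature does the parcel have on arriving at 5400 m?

From 2200 m to 5400 m (dry adiabatic): cools by 9.6 × 3.2 = 30.72°C, giving -30.82°C.

-30.82°C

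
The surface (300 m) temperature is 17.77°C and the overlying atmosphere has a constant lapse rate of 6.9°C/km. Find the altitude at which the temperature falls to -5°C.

Height above start = (17.77 − (-5)) / 6.9 = 3.3 km
Altitude = 300 m + 3300 m = 3600 m

3600 m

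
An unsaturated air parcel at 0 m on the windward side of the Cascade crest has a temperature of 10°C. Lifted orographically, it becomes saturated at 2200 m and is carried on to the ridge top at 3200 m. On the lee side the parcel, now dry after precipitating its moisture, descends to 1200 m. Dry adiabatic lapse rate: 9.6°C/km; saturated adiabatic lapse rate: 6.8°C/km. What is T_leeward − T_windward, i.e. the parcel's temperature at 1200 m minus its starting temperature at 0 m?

-8.72°C

0–2200 m, dry: Δz = 2.2 km ⇒ ΔT = -21.12°C; T = -11.12°C
2200–3200 m, saturated: Δz = 1 km ⇒ ΔT = -6.8°C; T = -17.92°C
3200–1200 m, dry descent: Δz = 2 km ⇒ ΔT = +19.2°C; T = 1.28°C
Net change vs windward start: 1.28 − 10 = -8.72°C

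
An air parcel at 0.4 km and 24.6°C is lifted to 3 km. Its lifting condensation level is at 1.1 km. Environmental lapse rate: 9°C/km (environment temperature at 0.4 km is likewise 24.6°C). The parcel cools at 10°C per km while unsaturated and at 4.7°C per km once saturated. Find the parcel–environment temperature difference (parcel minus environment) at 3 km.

+7.47°C (parcel warmer than environment)

Parcel:
  400 → 1100 m (dry, 10°C/km): ΔT = -10 × 0.7 = -7°C → T = 17.6°C
  1100 → 3000 m (saturated, 4.7°C/km): ΔT = -4.7 × 1.9 = -8.93°C → T = 8.67°C
Environment:
  400 → 3000 m (environment, 9°C/km): ΔT = -9 × 2.6 = -23.4°C → T = 1.2°C
T_parcel − T_env = 8.67 − 1.2 = +7.47°C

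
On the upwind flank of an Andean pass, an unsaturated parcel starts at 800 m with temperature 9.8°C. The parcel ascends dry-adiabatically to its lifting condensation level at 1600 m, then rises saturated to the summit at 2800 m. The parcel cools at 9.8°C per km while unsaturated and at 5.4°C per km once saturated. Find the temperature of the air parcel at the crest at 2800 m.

800–1600 m, dry: Δz = 0.8 km ⇒ ΔT = -7.84°C; T = 1.96°C
1600–2800 m, saturated: Δz = 1.2 km ⇒ ΔT = -6.48°C; T = -4.52°C

-4.52°C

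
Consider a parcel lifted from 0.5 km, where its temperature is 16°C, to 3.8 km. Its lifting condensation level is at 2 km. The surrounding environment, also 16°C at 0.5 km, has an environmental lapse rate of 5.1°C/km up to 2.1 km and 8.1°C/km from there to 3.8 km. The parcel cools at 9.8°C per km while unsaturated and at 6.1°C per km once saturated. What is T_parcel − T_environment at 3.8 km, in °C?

Parcel:
  Dry to 2000 m: -9.8 × 1.5 km = -14.7°C, so T = 1.3°C.
  Saturated to 3800 m: -6.1 × 1.8 km = -10.98°C, so T = -9.68°C.
Environment:
  Environment, lower layer to 2100 m: -5.1 × 1.6 km = -8.16°C, so T = 7.84°C.
  Environment, upper layer to 3800 m: -8.1 × 1.7 km = -13.77°C, so T = -5.93°C.
T_parcel − T_env = -9.68 − (-5.93) = -3.75°C

-3.75°C (parcel cooler than environment)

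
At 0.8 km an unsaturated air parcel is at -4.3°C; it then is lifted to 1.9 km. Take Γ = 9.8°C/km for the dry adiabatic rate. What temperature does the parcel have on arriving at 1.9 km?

-15.08°C

From 800 m to 1900 m (dry adiabatic): cools by 9.8 × 1.1 = 10.78°C, giving -15.08°C.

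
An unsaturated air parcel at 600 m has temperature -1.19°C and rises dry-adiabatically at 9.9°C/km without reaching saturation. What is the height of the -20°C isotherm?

Height above start = (-1.19 − (-20)) / 9.9 = 1.9 km
Altitude = 600 m + 1900 m = 2500 m

2500 m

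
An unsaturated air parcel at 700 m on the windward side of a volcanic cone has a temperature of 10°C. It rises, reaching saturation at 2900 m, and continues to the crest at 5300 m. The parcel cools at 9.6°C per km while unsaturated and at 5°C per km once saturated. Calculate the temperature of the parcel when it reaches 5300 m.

From 700 m to 2900 m (dry): cools by 9.6 × 2.2 = 21.12°C, giving -11.12°C.
From 2900 m to 5300 m (saturated): cools by 5 × 2.4 = 12°C, giving -23.12°C.

-23.12°C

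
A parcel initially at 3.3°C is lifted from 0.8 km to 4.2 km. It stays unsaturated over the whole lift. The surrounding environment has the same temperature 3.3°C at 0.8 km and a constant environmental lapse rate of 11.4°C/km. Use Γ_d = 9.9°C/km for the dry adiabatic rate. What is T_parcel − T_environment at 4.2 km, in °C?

+5.1°C (parcel warmer than environment)

Parcel:
  800 → 4200 m (dry, 9.9°C/km): ΔT = -9.9 × 3.4 = -33.66°C → T = -30.36°C
Environment:
  800 → 4200 m (environment, 11.4°C/km): ΔT = -11.4 × 3.4 = -38.76°C → T = -35.46°C
T_parcel − T_env = -30.36 − (-35.46) = +5.1°C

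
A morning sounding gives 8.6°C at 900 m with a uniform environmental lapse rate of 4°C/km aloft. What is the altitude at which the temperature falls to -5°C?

4300 m

Height above start = (8.6 − (-5)) / 4 = 3.4 km
Altitude = 900 m + 3400 m = 4300 m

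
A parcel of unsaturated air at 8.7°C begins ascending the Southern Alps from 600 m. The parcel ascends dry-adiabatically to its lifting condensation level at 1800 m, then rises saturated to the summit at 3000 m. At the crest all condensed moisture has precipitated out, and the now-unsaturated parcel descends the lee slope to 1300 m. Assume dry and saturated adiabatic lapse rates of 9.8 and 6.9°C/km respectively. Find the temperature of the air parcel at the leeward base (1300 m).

5.32°C

600–1800 m, dry: Δz = 1.2 km ⇒ ΔT = -11.76°C; T = -3.06°C
1800–3000 m, saturated: Δz = 1.2 km ⇒ ΔT = -8.28°C; T = -11.34°C
3000–1300 m, dry descent: Δz = 1.7 km ⇒ ΔT = +16.66°C; T = 5.32°C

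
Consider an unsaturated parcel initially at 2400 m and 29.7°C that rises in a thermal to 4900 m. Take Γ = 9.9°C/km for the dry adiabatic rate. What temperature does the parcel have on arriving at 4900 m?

4.95°C

Dry adiabatic to 4900 m: -9.9 × 2.5 km = -24.75°C, so T = 4.95°C.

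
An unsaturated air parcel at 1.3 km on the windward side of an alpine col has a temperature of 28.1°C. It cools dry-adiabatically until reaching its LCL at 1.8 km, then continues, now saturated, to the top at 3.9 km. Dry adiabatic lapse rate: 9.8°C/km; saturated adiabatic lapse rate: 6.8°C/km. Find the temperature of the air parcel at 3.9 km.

Dry to 1800 m: -9.8 × 0.5 km = -4.9°C, so T = 23.2°C.
Saturated to 3900 m: -6.8 × 2.1 km = -14.28°C, so T = 8.92°C.

8.92°C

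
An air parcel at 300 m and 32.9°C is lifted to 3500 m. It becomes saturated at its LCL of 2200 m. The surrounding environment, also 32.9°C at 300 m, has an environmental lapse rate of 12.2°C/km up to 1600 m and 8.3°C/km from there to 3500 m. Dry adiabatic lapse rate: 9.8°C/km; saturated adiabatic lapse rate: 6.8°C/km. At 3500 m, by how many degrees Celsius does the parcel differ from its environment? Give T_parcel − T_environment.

Parcel:
  Dry to 2200 m: -9.8 × 1.9 km = -18.62°C, so T = 14.28°C.
  Saturated to 3500 m: -6.8 × 1.3 km = -8.84°C, so T = 5.44°C.
Environment:
  Environment, lower layer to 1600 m: -12.2 × 1.3 km = -15.86°C, so T = 17.04°C.
  Environment, upper layer to 3500 m: -8.3 × 1.9 km = -15.77°C, so T = 1.27°C.
T_parcel − T_env = 5.44 − 1.27 = +4.17°C

+4.17°C (parcel warmer than environment)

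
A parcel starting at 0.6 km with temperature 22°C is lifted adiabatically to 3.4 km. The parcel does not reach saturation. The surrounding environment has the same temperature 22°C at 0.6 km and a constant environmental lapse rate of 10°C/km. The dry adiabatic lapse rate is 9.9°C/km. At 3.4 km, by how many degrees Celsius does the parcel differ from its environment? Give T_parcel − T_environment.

Parcel:
  600 → 3400 m (dry, 9.9°C/km): ΔT = -9.9 × 2.8 = -27.72°C → T = -5.72°C
Environment:
  600 → 3400 m (environment, 10°C/km): ΔT = -10 × 2.8 = -28°C → T = -6°C
T_parcel − T_env = -5.72 − (-6) = +0.28°C

+0.28°C (parcel warmer than environment)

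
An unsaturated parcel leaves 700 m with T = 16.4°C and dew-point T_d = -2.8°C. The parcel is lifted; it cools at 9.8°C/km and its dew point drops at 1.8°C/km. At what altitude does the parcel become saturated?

T and T_d converge at 9.8 − 1.8 = 8°C per km
Height above start = (16.4 − (-2.8)) / 8 = 2.4 km
LCL altitude = 700 m + 2400 m = 3100 m

3100 m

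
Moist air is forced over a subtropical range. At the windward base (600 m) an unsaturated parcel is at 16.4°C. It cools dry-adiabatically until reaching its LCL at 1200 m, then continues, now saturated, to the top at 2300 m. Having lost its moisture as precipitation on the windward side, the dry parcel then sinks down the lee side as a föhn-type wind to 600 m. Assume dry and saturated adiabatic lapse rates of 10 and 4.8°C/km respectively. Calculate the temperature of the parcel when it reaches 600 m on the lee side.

22.12°C

From 600 m to 1200 m (dry): cools by 10 × 0.6 = 6°C, giving 10.4°C.
From 1200 m to 2300 m (saturated): cools by 4.8 × 1.1 = 5.28°C, giving 5.12°C.
From 2300 m to 600 m (dry descent): warms by 10 × 1.7 = 17°C, giving 22.12°C.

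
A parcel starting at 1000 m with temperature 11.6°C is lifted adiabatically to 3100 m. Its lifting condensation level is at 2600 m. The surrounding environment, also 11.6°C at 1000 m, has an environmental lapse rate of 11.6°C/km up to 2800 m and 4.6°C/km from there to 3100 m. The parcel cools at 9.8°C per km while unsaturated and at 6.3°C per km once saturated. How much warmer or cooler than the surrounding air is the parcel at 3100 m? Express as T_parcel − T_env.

+3.43°C (parcel warmer than environment)

Parcel:
  Dry to 2600 m: -9.8 × 1.6 km = -15.68°C, so T = -4.08°C.
  Saturated to 3100 m: -6.3 × 0.5 km = -3.15°C, so T = -7.23°C.
Environment:
  Environment, lower layer to 2800 m: -11.6 × 1.8 km = -20.88°C, so T = -9.28°C.
  Environment, upper layer to 3100 m: -4.6 × 0.3 km = -1.38°C, so T = -10.66°C.
T_parcel − T_env = -7.23 − (-10.66) = +3.43°C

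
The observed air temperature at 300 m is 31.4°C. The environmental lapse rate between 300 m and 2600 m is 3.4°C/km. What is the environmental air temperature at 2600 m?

23.58°C

Environmental to 2600 m: -3.4 × 2.3 km = -7.82°C, so T = 23.58°C.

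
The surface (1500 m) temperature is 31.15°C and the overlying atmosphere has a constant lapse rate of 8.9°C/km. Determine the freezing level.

Height above start = (31.15 − 0) / 8.9 = 3.5 km
Altitude = 1500 m + 3500 m = 5000 m

5000 m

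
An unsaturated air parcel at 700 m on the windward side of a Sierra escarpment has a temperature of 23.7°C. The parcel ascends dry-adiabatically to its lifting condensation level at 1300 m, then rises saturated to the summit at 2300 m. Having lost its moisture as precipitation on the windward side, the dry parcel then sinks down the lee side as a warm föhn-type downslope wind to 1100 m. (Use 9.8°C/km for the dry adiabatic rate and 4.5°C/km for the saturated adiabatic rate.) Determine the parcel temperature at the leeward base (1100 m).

From 700 m to 1300 m (dry): cools by 9.8 × 0.6 = 5.88°C, giving 17.82°C.
From 1300 m to 2300 m (saturated): cools by 4.5 × 1 = 4.5°C, giving 13.32°C.
From 2300 m to 1100 m (dry descent): warms by 9.8 × 1.2 = 11.76°C, giving 25.08°C.

25.08°C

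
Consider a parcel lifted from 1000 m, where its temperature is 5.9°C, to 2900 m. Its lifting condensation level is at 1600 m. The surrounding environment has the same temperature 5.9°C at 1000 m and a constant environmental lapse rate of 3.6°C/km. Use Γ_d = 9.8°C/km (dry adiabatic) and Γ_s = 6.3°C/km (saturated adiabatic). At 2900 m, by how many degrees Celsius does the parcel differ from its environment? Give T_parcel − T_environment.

-7.23°C (parcel cooler than environment)

Parcel:
  From 1000 m to 1600 m (dry): cools by 9.8 × 0.6 = 5.88°C, giving 0.02°C.
  From 1600 m to 2900 m (saturated): cools by 6.3 × 1.3 = 8.19°C, giving -8.17°C.
Environment:
  From 1000 m to 2900 m (environment): cools by 3.6 × 1.9 = 6.84°C, giving -0.94°C.
T_parcel − T_env = -8.17 − (-0.94) = -7.23°C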